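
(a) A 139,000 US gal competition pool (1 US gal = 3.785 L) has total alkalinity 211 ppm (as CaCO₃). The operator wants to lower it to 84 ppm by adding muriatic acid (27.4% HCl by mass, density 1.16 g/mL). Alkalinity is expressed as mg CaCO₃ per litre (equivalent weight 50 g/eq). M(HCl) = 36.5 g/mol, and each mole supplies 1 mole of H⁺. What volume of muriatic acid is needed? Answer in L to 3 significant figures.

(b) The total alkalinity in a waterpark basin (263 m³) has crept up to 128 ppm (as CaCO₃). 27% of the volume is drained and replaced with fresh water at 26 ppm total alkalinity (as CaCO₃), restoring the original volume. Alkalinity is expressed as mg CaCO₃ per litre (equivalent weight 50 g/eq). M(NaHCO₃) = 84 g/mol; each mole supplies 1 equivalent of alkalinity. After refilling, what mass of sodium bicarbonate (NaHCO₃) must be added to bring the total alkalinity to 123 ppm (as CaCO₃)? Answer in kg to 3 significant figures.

(a) 153 L; (b) 9.96 kg

(a) Volume: 139,000 US gal × 3.785 L/gal = 526,115 L.
(a) Alkalinity to neutralize: (211 − 84) = 127 mg/L as CaCO₃ × 526,115 L = 66,820 g as CaCO₃.
(a) Equivalents of H⁺ required: 66,820 ÷ 50 g/eq = 1336 eq = 1336 mol HCl.
(a) Mass of HCl: 1336 × 36.5 = 48,780 g.
(a) Mass of 27.4% solution: 48,780 / 0.274 = 178,000 g.
(a) Volume: 178,000 g ÷ 1.16 g/mL = 153,500 mL.

(b) Volume: 263 m³ = 263,000 L.
(b) After draining 27% and refilling: 128 × 0.73 + 26 × 0.27 = 100.46 ppm.
(b) Deficit to target: 123 − 100.46 = 22.54 mg/L.
(b) As CaCO₃: 22.54 mg/L × 263,000 L = 5928 g; ÷ 50 g/eq ÷ 1 = 118.6 mol NaHCO₃.
(b) Mass: 118.6 × 84 = 9959 g.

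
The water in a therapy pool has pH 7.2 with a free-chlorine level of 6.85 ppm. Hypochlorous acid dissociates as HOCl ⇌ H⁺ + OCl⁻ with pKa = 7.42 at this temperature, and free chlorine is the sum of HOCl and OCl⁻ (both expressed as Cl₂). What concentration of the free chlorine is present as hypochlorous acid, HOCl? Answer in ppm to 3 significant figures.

4.27 ppm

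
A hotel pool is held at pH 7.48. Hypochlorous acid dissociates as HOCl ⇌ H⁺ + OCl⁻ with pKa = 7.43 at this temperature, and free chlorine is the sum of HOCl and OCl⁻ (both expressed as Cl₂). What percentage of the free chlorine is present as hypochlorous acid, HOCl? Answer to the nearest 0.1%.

47.1%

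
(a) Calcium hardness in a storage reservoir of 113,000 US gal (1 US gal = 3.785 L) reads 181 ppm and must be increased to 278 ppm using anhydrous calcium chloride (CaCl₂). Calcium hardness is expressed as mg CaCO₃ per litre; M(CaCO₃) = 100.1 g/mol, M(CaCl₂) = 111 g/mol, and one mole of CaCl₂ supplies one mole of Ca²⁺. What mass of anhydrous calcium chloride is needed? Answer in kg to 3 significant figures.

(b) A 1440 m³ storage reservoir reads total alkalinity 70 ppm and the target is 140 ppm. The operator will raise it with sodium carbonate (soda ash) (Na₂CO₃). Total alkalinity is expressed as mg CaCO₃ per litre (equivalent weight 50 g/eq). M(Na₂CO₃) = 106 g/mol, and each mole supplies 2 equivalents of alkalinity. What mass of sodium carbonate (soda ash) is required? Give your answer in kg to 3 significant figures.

(a) 46.0 kg; (b) 107 kg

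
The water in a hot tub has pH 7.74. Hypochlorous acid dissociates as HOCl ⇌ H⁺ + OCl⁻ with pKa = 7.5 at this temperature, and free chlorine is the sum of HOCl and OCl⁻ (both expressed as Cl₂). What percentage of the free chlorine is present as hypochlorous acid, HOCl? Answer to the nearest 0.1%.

36.5%

[OCl⁻]/[HOCl] = 10^(pH − pKa) = 10^(7.74 − 7.5) = 10^0.24 = 1.738.
Fraction as HOCl = 1 / (1 + 1.738) = 0.3653.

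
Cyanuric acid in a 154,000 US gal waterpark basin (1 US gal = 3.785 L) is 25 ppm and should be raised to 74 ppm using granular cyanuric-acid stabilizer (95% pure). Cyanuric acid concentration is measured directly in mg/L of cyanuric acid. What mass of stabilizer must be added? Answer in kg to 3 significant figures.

30.1 kg

Volume: 154,000 US gal × 3.785 L/gal = 582,890 L.
CYA to add: (74 − 25) = 49 mg/L × 582,890 L = 28,560 g cyanuric acid.
At 95% purity: 28,560 / 0.95 = 30,060 g product.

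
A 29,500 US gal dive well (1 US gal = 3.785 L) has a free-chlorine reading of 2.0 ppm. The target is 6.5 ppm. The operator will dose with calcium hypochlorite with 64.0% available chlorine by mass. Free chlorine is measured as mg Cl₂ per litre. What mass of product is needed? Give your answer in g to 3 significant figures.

785 g

Volume: 29,500 US gal × 3.785 L/gal = 111,658 L.
Chlorine deficit: 6.5 − 2.0 = 4.5 ppm = 4.5 mg/L as Cl₂.
Cl₂ equivalent needed: 4.5 mg/L × 111,658 L = 502,500 mg = 502.5 g.
Product at 64.0% available chlorine: 502.5 / 0.64 = 785.1 g.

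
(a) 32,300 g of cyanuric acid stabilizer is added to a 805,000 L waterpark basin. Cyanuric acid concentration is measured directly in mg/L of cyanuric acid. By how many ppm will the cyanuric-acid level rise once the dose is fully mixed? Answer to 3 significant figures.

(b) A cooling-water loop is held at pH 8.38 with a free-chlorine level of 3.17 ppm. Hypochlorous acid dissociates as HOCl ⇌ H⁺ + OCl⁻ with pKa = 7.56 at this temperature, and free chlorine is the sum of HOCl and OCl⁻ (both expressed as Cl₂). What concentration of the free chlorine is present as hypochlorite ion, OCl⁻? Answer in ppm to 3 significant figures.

(a) 40.1 ppm; (b) 2.75 ppm

(a) Rise: 32,300 g / 805,000 L × 1000 = 40.12 mg/L.

(b) [OCl⁻]/[HOCl] = 10^(pH − pKa) = 10^(8.38 − 7.56) = 10^0.82 = 6.607.
(b) Fraction as HOCl = 1 / (1 + 6.607) = 0.1315.
(b) OCl⁻ = (1 − 0.1315) × 3.17 ppm = 2.753 ppm.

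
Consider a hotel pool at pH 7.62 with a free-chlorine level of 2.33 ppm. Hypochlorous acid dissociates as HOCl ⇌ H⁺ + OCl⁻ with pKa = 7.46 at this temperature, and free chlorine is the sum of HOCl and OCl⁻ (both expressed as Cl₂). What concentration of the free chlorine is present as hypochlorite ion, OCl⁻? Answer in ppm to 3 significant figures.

[OCl⁻]/[HOCl] = 10^(pH − pKa) = 10^(7.62 − 7.46) = 10^0.16 = 1.445.
Fraction as HOCl = 1 / (1 + 1.445) = 0.4089.
OCl⁻ = (1 − 0.4089) × 2.33 ppm = 1.377 ppm.

1.38 ppm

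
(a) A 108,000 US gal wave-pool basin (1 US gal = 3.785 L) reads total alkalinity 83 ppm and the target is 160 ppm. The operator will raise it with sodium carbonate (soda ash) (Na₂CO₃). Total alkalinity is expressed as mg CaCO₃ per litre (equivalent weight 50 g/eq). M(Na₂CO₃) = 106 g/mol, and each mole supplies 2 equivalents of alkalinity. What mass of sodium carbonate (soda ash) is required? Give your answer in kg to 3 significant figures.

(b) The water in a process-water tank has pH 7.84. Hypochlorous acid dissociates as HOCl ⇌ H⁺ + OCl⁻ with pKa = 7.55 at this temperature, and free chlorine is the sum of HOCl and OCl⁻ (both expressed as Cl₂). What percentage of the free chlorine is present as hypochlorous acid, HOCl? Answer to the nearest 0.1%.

(a) Volume: 108,000 US gal × 3.785 L/gal = 408,780 L.
(a) Alkalinity to add: (160 − 83) = 77 mg/L as CaCO₃ × 408,780 L = 31,480 g as CaCO₃.
(a) Equivalents: 31,480 g ÷ 50 g/eq = 629.5 eq.
(a) Each mole of Na₂CO₃ supplies 2 eq, so 629.5 / 2 = 314.8 mol.
(a) Mass: 314.8 mol × 106 g/mol = 33,360 g.

(b) [OCl⁻]/[HOCl] = 10^(pH − pKa) = 10^(7.84 − 7.55) = 10^0.29 = 1.95.
(b) Fraction as HOCl = 1 / (1 + 1.95) = 0.339.

(a) 33.4 kg; (b) 33.9%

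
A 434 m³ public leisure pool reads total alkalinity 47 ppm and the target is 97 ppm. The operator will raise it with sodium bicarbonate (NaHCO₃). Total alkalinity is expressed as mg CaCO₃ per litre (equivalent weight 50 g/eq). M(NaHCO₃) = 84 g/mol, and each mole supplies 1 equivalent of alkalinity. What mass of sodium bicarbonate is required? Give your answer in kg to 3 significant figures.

36.5 kg

Volume: 434 m³ = 434,000 L.
Alkalinity to add: (97 − 47) = 50 mg/L as CaCO₃ × 434,000 L = 21,700 g as CaCO₃.
Equivalents: 21,700 g ÷ 50 g/eq = 434 eq.
NaHCO₃ supplies 1 eq per mole → 434 mol.
Mass: 434 mol × 84 g/mol = 36,460 g.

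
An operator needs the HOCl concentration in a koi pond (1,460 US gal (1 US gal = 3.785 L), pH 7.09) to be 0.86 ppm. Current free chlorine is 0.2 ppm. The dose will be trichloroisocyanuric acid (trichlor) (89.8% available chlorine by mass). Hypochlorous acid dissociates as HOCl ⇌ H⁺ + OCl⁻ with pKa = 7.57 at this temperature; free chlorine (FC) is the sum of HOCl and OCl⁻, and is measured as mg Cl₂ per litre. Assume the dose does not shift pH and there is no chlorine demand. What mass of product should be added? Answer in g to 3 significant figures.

5.81 g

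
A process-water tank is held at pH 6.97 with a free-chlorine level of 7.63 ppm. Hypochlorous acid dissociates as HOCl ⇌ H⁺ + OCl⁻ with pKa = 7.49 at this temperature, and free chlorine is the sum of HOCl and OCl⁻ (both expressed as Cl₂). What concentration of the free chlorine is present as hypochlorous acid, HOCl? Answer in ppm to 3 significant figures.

[OCl⁻]/[HOCl] = 10^(pH − pKa) = 10^(6.97 − 7.49) = 10^-0.52 = 0.302.
Fraction as HOCl = 1 / (1 + 0.302) = 0.7681.
HOCl = 0.7681 × 7.63 ppm = 5.86 ppm.

5.86 ppm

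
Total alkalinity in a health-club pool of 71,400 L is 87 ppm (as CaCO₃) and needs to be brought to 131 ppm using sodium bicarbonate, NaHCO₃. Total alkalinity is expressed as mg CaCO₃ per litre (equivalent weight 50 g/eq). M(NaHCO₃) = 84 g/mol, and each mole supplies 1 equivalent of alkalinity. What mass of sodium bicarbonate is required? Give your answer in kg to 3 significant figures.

5.28 kg

Alkalinity to add: (131 − 87) = 44 mg/L as CaCO₃ × 71,400 L = 3142 g as CaCO₃.
Equivalents: 3142 g ÷ 50 g/eq = 62.83 eq.
NaHCO₃ supplies 1 eq per mole → 62.83 mol.
Mass: 62.83 mol × 84 g/mol = 5278 g.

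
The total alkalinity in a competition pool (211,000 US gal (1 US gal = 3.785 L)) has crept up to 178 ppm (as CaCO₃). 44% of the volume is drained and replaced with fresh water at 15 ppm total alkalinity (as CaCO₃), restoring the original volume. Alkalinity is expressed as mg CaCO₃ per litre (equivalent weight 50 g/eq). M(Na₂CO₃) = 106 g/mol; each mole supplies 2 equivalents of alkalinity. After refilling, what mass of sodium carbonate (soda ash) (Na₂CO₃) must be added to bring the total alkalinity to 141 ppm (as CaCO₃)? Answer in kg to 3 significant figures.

29.4 kg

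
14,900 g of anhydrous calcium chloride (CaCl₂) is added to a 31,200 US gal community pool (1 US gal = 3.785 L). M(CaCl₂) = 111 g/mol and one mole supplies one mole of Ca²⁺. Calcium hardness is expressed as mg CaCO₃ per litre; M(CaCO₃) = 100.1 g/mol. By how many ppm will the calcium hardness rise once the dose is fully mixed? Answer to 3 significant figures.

Volume: 31,200 US gal × 3.785 L/gal = 118,092 L.
Moles of Ca²⁺: 14,900 g ÷ 111 g/mol = 134.2 mol.
As CaCO₃: 134.2 mol × 100.1 g/mol = 13,440 g.
Rise: 13,440 g / 118,092 L × 1000 = 113.8 mg/L.

114 ppm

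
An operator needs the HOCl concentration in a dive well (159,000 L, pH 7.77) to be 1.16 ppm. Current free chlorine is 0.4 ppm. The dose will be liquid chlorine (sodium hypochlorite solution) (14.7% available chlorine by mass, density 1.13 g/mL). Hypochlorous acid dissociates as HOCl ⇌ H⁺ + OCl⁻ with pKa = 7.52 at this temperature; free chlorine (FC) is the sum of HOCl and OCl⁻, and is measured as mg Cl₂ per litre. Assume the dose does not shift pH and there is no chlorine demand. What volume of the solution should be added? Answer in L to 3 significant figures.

[OCl⁻]/[HOCl] = 10^(pH − pKa) = 10^(7.77 − 7.52) = 1.778; fraction as HOCl = 1/(1 + 1.778) = 0.3599.
Free chlorine required for 1.16 ppm HOCl: 1.16 / 0.3599 = 3.223 ppm.
FC to add: 3.223 − 0.4 = 2.823 mg/L as Cl₂.
Cl₂ equivalent: 2.823 mg/L × 159,000 L = 448.8 g.
Product at 14.7% available Cl: 448.8 / 0.147 = 3053 g.
Volume: 3053 g ÷ 1.13 g/mL = 2702 mL.

2.70 L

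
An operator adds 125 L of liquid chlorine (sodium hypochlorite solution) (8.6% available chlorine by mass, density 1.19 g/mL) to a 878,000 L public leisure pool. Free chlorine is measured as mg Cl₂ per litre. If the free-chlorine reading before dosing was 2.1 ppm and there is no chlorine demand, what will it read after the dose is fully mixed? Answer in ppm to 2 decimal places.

Mass of solution: 125 L × 1000 mL/L × 1.19 g/mL = 148,800 g.
Available chlorine delivered: 148,800 g × 0.086 = 12,790 g as Cl₂.
Concentration rise: 12,790 g / 878,000 L = 14.57 mg/L = 14.57 ppm.
Final FC: 2.1 + 14.57 = 16.67 ppm.

16.67 ppm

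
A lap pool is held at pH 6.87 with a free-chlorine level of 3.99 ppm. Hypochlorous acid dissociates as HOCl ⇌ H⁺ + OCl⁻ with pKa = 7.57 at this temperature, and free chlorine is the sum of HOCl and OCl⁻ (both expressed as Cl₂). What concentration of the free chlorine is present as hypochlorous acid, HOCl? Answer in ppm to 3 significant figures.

3.33 ppm

[OCl⁻]/[HOCl] = 10^(pH − pKa) = 10^(6.87 − 7.57) = 10^-0.70 = 0.1995.
Fraction as HOCl = 1 / (1 + 0.1995) = 0.8337.
HOCl = 0.8337 × 3.99 ppm = 3.326 ppm.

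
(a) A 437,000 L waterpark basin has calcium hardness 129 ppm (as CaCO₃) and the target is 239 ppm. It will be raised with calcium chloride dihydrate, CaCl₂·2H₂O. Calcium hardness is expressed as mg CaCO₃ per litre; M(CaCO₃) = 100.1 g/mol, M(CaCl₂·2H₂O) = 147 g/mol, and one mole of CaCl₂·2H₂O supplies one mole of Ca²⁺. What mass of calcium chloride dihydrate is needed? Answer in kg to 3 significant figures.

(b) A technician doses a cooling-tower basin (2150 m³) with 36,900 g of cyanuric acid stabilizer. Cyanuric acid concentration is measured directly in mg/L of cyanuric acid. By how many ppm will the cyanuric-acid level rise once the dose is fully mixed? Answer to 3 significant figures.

(a) 70.6 kg; (b) 17.2 ppm

(a) Hardness to add: (239 − 129) = 110 mg/L as CaCO₃ × 437,000 L = 48,070 g as CaCO₃.
(a) Moles of Ca²⁺ (1 mol Ca²⁺ ≡ 1 mol CaCO₃): 48,070 / 100.1 g/mol = 480.2 mol.
(a) Mass of CaCl₂·2H₂O: 480.2 × 147 = 70,590 g.

(b) Volume: 2150 m³ = 2,150,000 L.
(b) Rise: 36,900 g / 2,150,000 L × 1000 = 17.16 mg/L.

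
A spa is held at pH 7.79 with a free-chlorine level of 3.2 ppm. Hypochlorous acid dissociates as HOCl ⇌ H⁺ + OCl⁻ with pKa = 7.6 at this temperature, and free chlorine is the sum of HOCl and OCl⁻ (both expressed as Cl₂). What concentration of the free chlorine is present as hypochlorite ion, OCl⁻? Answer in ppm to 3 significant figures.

1.94 ppm

[OCl⁻]/[HOCl] = 10^(pH − pKa) = 10^(7.79 − 7.6) = 10^0.19 = 1.549.
Fraction as HOCl = 1 / (1 + 1.549) = 0.3923.
OCl⁻ = (1 − 0.3923) × 3.2 ppm = 1.945 ppm.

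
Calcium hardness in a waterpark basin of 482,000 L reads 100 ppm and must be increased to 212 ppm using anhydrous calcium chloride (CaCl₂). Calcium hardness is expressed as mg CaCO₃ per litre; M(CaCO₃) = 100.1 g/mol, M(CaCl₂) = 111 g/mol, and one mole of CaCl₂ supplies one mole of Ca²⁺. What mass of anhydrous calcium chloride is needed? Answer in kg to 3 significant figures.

59.9 kg

Hardness to add: (212 − 100) = 112 mg/L as CaCO₃ × 482,000 L = 53,980 g as CaCO₃.
Moles of Ca²⁺ (1 mol Ca²⁺ ≡ 1 mol CaCO₃): 53,980 / 100.1 g/mol = 539.3 mol.
Mass of CaCl₂: 539.3 × 111 = 59,860 g.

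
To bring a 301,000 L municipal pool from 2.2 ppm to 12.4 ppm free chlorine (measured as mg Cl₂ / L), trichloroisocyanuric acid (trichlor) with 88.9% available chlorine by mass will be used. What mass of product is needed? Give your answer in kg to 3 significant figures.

Chlorine deficit: 12.4 − 2.2 = 10.2 ppm = 10.2 mg/L as Cl₂.
Cl₂ equivalent needed: 10.2 mg/L × 301,000 L = 3,070,000 mg = 3070 g.
Product at 88.9% available chlorine: 3070 / 0.889 = 3454 g.

3.45 kg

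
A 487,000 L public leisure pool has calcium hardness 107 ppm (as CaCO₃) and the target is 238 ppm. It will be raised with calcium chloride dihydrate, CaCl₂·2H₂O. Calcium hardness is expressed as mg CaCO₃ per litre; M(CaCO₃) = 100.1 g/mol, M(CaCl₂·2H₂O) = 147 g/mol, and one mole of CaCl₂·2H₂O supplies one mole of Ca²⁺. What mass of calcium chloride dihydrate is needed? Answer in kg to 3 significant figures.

93.7 kg

Hardness to add: (238 − 107) = 131 mg/L as CaCO₃ × 487,000 L = 63,800 g as CaCO₃.
Moles of Ca²⁺ (1 mol Ca²⁺ ≡ 1 mol CaCO₃): 63,800 / 100.1 g/mol = 637.3 mol.
Mass of CaCl₂·2H₂O: 637.3 × 147 = 93,690 g.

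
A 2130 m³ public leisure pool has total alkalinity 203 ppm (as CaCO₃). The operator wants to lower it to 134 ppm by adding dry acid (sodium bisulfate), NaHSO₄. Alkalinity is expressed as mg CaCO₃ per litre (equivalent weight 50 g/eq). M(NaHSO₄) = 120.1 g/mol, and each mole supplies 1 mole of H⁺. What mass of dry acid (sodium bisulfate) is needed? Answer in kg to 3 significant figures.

Volume: 2130 m³ = 2,130,000 L.
Alkalinity to neutralize: (203 − 134) = 69 mg/L as CaCO₃ × 2,130,000 L = 147,000 g as CaCO₃.
Equivalents of H⁺ required: 147,000 ÷ 50 g/eq = 2939 eq = 2939 mol NaHSO₄.
Mass of NaHSO₄: 2939 × 120.1 = 353,000 g.

353 kg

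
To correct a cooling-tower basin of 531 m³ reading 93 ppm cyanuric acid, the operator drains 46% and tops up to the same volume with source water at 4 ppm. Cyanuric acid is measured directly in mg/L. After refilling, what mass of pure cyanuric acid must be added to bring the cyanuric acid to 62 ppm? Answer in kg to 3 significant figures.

5.28 kg

Volume: 531 m³ = 531,000 L.
After draining 46% and refilling: 93 × 0.54 + 4 × 0.46 = 52.06 ppm.
Deficit to target: 62 − 52.06 = 9.94 mg/L.
Mass: 9.94 mg/L × 531,000 L = 5278 g cyanuric acid.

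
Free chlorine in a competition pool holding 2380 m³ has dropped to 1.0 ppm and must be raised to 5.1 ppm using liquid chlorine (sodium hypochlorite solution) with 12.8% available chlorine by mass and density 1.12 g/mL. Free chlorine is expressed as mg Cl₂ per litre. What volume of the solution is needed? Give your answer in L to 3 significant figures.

68.1 L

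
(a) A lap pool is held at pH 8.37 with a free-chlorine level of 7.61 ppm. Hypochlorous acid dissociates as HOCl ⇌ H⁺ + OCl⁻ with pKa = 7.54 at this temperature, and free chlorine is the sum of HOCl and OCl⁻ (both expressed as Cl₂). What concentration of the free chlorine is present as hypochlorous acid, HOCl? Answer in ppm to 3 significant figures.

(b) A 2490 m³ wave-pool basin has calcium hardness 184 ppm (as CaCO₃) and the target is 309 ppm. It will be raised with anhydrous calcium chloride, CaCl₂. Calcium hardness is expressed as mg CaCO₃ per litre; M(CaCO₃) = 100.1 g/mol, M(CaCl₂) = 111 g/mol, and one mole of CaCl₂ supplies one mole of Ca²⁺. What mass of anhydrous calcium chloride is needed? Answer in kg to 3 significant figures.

(a) 0.981 ppm; (b) 345 kg

(a) [OCl⁻]/[HOCl] = 10^(pH − pKa) = 10^(8.37 − 7.54) = 10^0.83 = 6.761.
(a) Fraction as HOCl = 1 / (1 + 6.761) = 0.1289.
(a) HOCl = 0.1289 × 7.61 ppm = 0.9806 ppm.

(b) Volume: 2490 m³ = 2,490,000 L.
(b) Hardness to add: (309 − 184) = 125 mg/L as CaCO₃ × 2,490,000 L = 311,200 g as CaCO₃.
(b) Moles of Ca²⁺ (1 mol Ca²⁺ ≡ 1 mol CaCO₃): 311,200 / 100.1 g/mol = 3109 mol.
(b) Mass of CaCl₂: 3109 × 111 = 345,100 g.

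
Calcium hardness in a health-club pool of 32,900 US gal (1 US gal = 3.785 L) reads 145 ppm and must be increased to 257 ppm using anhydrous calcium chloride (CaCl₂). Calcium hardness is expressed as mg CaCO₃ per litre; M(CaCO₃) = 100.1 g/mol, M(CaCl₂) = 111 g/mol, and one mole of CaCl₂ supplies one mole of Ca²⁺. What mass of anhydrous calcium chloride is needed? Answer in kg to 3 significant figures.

Volume: 32,900 US gal × 3.785 L/gal = 124,526 L.
Hardness to add: (257 − 145) = 112 mg/L as CaCO₃ × 124,526 L = 13,950 g as CaCO₃.
Moles of Ca²⁺ (1 mol Ca²⁺ ≡ 1 mol CaCO₃): 13,950 / 100.1 g/mol = 139.3 mol.
Mass of CaCl₂: 139.3 × 111 = 15,470 g.

15.5 kg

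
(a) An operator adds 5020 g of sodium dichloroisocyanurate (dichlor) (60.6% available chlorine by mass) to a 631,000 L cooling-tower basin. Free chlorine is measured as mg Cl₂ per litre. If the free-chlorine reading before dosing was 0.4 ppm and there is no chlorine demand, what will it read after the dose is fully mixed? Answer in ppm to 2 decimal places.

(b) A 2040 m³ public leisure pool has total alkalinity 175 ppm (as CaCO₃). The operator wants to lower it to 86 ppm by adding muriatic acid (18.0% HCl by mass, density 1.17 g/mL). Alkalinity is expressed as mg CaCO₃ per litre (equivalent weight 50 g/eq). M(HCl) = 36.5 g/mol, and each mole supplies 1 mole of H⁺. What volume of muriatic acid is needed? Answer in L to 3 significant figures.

(a) Available chlorine delivered: 5020 g × 0.606 = 3042 g as Cl₂.
(a) Concentration rise: 3042 g / 631,000 L = 4.821 mg/L = 4.82 ppm.
(a) Final FC: 0.4 + 4.82 = 5.22 ppm.

(b) Volume: 2040 m³ = 2,040,000 L.
(b) Alkalinity to neutralize: (175 − 86) = 89 mg/L as CaCO₃ × 2,040,000 L = 181,600 g as CaCO₃.
(b) Equivalents of H⁺ required: 181,600 ÷ 50 g/eq = 3631 eq = 3631 mol HCl.
(b) Mass of HCl: 3631 × 36.5 = 132,500 g.
(b) Mass of 18.0% solution: 132,500 / 0.18 = 736,300 g.
(b) Volume: 736,300 g ÷ 1.17 g/mL = 629,300 mL.

(a) 5.22 ppm; (b) 629 L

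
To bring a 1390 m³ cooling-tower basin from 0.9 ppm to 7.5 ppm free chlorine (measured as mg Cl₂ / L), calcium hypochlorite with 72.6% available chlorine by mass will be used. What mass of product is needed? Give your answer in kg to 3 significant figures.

Volume: 1390 m³ = 1,390,000 L.
Chlorine deficit: 7.5 − 0.9 = 6.6 ppm = 6.6 mg/L as Cl₂.
Cl₂ equivalent needed: 6.6 mg/L × 1,390,000 L = 9,174,000 mg = 9174 g.
Product at 72.6% available chlorine: 9174 / 0.726 = 12,640 g.

12.6 kg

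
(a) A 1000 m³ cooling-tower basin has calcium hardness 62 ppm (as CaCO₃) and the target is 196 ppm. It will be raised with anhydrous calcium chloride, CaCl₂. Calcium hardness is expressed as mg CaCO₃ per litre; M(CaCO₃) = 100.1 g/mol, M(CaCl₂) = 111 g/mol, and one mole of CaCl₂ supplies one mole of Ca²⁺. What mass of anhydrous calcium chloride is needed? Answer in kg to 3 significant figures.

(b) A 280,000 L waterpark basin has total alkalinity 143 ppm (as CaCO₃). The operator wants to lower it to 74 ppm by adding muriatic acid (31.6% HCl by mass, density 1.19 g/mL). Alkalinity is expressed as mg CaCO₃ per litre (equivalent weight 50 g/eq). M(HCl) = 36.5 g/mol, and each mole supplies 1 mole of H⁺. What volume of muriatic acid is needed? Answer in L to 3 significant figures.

(a) 149 kg; (b) 37.5 L

(a) Volume: 1000 m³ = 1,000,000 L.
(a) Hardness to add: (196 − 62) = 134 mg/L as CaCO₃ × 1,000,000 L = 134,000 g as CaCO₃.
(a) Moles of Ca²⁺ (1 mol Ca²⁺ ≡ 1 mol CaCO₃): 134,000 / 100.1 g/mol = 1339 mol.
(a) Mass of CaCl₂: 1339 × 111 = 148,600 g.

(b) Alkalinity to neutralize: (143 − 74) = 69 mg/L as CaCO₃ × 280,000 L = 19,320 g as CaCO₃.
(b) Equivalents of H⁺ required: 19,320 ÷ 50 g/eq = 386.4 eq = 386.4 mol HCl.
(b) Mass of HCl: 386.4 × 36.5 = 14,100 g.
(b) Mass of 31.6% solution: 14,100 / 0.316 = 44,630 g.
(b) Volume: 44,630 g ÷ 1.19 g/mL = 37,510 mL.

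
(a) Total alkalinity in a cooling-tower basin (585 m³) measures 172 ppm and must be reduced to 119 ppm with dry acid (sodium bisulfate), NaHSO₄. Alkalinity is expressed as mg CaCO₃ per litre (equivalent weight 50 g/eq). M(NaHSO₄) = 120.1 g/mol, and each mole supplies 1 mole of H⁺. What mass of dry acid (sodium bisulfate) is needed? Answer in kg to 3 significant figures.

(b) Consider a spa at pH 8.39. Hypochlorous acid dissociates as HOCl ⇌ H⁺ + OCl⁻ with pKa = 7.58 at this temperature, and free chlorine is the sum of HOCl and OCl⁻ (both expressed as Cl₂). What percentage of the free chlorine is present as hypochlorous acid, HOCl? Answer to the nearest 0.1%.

(a) Volume: 585 m³ = 585,000 L.
(a) Alkalinity to neutralize: (172 − 119) = 53 mg/L as CaCO₃ × 585,000 L = 31,000 g as CaCO₃.
(a) Equivalents of H⁺ required: 31,000 ÷ 50 g/eq = 620.1 eq = 620.1 mol NaHSO₄.
(a) Mass of NaHSO₄: 620.1 × 120.1 = 74,470 g.

(b) [OCl⁻]/[HOCl] = 10^(pH − pKa) = 10^(8.39 − 7.58) = 10^0.81 = 6.457.
(b) Fraction as HOCl = 1 / (1 + 6.457) = 0.1341.

(a) 74.5 kg; (b) 13.4%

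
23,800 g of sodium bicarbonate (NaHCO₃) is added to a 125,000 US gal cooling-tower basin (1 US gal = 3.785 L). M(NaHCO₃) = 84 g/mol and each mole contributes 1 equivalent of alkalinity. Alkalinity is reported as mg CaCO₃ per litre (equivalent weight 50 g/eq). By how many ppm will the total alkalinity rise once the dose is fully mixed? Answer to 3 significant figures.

29.9 ppm

Volume: 125,000 US gal × 3.785 L/gal = 473,125 L.
Moles of NaHCO₃: 23,800 g ÷ 84 g/mol = 283.3 mol → 283.3 eq of alkalinity.
As CaCO₃: 283.3 eq × 50 g/eq = 14,170 g.
Rise: 14,170 g / 473,125 L × 1000 = 29.94 mg/L.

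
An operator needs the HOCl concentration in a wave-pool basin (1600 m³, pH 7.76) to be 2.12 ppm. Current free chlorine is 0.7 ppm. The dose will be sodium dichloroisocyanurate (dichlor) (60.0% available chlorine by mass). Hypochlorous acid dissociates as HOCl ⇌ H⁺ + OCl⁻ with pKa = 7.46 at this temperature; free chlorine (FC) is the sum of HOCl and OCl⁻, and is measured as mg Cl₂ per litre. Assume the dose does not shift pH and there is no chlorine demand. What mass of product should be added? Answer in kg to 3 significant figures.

15.1 kg

Volume: 1600 m³ = 1,600,000 L.
[OCl⁻]/[HOCl] = 10^(pH − pKa) = 10^(7.76 − 7.46) = 1.995; fraction as HOCl = 1/(1 + 1.995) = 0.3339.
Free chlorine required for 2.12 ppm HOCl: 2.12 / 0.3339 = 6.35 ppm.
FC to add: 6.35 − 0.7 = 5.65 mg/L as Cl₂.
Cl₂ equivalent: 5.65 mg/L × 1,600,000 L = 9040 g.
Product at 60.0% available Cl: 9040 / 0.6 = 15,070 g.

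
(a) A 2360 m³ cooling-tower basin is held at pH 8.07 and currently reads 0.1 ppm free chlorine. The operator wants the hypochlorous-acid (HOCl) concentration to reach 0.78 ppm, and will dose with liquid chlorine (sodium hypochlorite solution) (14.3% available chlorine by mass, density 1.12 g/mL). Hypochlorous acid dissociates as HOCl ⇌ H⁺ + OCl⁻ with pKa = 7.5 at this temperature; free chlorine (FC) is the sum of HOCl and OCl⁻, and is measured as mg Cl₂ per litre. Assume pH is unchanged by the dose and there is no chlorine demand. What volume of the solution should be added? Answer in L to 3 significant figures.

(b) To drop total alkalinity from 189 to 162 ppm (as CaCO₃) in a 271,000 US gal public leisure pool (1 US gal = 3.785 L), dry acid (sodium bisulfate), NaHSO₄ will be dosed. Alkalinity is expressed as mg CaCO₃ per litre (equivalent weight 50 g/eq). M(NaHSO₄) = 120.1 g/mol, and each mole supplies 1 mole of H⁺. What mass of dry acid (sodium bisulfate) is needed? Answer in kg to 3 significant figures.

(a) 52.7 L; (b) 66.5 kg

(a) Volume: 2360 m³ = 2,360,000 L.
(a) [OCl⁻]/[HOCl] = 10^(pH − pKa) = 10^(8.07 − 7.5) = 3.715; fraction as HOCl = 1/(1 + 3.715) = 0.2121.
(a) Free chlorine required for 0.78 ppm HOCl: 0.78 / 0.2121 = 3.678 ppm.
(a) FC to add: 3.678 − 0.1 = 3.578 mg/L as Cl₂.
(a) Cl₂ equivalent: 3.578 mg/L × 2,360,000 L = 8444 g.
(a) Product at 14.3% available Cl: 8444 / 0.143 = 59,050 g.
(a) Volume: 59,050 g ÷ 1.12 g/mL = 52,720 mL.

(b) Volume: 271,000 US gal × 3.785 L/gal = 1,025,735 L.
(b) Alkalinity to neutralize: (189 − 162) = 27 mg/L as CaCO₃ × 1,025,735 L = 27,690 g as CaCO₃.
(b) Equivalents of H⁺ required: 27,690 ÷ 50 g/eq = 553.9 eq = 553.9 mol NaHSO₄.
(b) Mass of NaHSO₄: 553.9 × 120.1 = 66,520 g.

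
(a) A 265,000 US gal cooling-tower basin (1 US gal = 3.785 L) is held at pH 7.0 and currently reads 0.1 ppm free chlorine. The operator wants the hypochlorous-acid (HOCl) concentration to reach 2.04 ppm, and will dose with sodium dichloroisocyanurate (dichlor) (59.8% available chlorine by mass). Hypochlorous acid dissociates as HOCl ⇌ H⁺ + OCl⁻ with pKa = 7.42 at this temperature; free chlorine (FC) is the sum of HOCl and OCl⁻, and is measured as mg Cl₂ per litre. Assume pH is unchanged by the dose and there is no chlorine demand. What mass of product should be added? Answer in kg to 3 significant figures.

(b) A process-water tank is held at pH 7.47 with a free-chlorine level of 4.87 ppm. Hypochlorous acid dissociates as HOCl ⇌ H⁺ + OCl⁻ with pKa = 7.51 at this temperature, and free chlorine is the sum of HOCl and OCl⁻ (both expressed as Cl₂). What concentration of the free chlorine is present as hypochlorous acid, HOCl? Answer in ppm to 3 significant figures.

(a) Volume: 265,000 US gal × 3.785 L/gal = 1,003,025 L.
(a) [OCl⁻]/[HOCl] = 10^(pH − pKa) = 10^(7.0 − 7.42) = 0.3802; fraction as HOCl = 1/(1 + 0.3802) = 0.7245.
(a) Free chlorine required for 2.04 ppm HOCl: 2.04 / 0.7245 = 2.816 ppm.
(a) FC to add: 2.816 − 0.1 = 2.716 mg/L as Cl₂.
(a) Cl₂ equivalent: 2.716 mg/L × 1,003,025 L = 2724 g.
(a) Product at 59.8% available Cl: 2724 / 0.598 = 4555 g.

(b) [OCl⁻]/[HOCl] = 10^(pH − pKa) = 10^(7.47 − 7.51) = 10^-0.04 = 0.912.
(b) Fraction as HOCl = 1 / (1 + 0.912) = 0.523.
(b) HOCl = 0.523 × 4.87 ppm = 2.547 ppm.

(a) 4.55 kg; (b) 2.55 ppm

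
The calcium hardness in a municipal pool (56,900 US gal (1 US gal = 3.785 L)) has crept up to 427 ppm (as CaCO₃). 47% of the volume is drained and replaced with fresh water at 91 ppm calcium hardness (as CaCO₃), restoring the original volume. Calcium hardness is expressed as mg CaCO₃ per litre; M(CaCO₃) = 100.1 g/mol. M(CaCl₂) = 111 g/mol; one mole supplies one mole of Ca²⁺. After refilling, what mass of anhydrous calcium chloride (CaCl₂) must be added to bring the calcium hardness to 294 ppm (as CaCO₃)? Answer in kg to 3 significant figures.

5.95 kg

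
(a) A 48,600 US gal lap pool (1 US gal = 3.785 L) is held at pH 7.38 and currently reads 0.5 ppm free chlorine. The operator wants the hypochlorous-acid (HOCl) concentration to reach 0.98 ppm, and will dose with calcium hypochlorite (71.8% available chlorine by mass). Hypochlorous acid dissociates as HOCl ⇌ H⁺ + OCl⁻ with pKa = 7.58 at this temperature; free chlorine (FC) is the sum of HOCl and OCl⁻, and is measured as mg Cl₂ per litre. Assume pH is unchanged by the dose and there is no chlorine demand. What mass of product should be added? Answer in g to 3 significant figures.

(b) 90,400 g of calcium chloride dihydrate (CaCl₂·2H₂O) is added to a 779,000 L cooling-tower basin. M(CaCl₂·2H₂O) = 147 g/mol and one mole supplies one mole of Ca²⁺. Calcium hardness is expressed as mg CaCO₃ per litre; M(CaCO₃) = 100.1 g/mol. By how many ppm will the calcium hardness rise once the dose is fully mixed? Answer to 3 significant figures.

(a) 281 g; (b) 79.0 ppm

(a) Volume: 48,600 US gal × 3.785 L/gal = 183,951 L.
(a) [OCl⁻]/[HOCl] = 10^(pH − pKa) = 10^(7.38 − 7.58) = 0.631; fraction as HOCl = 1/(1 + 0.631) = 0.6131.
(a) Free chlorine required for 0.98 ppm HOCl: 0.98 / 0.6131 = 1.598 ppm.
(a) FC to add: 1.598 − 0.5 = 1.098 mg/L as Cl₂.
(a) Cl₂ equivalent: 1.098 mg/L × 183,951 L = 202 g.
(a) Product at 71.8% available Cl: 202 / 0.718 = 281.4 g.

(b) Moles of Ca²⁺: 90,400 g ÷ 147 g/mol = 615 mol.
(b) As CaCO₃: 615 mol × 100.1 g/mol = 61,560 g.
(b) Rise: 61,560 g / 779,000 L × 1000 = 79.02 mg/L.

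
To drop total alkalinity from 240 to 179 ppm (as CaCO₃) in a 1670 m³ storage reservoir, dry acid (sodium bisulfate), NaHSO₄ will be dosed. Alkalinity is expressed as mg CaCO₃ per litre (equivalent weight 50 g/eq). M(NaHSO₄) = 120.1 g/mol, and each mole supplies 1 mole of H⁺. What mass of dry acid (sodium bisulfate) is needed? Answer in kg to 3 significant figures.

Volume: 1670 m³ = 1,670,000 L.
Alkalinity to neutralize: (240 − 179) = 61 mg/L as CaCO₃ × 1,670,000 L = 101,900 g as CaCO₃.
Equivalents of H⁺ required: 101,900 ÷ 50 g/eq = 2037 eq = 2037 mol NaHSO₄.
Mass of NaHSO₄: 2037 × 120.1 = 244,700 g.

245 kg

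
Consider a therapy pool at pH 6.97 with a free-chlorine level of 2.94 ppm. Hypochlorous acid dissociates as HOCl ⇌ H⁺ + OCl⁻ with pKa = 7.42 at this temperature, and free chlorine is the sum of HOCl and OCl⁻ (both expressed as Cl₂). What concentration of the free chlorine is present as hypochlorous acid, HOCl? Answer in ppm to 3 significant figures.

2.17 ppm

[OCl⁻]/[HOCl] = 10^(pH − pKa) = 10^(6.97 − 7.42) = 10^-0.45 = 0.3548.
Fraction as HOCl = 1 / (1 + 0.3548) = 0.7381.
HOCl = 0.7381 × 2.94 ppm = 2.17 ppm.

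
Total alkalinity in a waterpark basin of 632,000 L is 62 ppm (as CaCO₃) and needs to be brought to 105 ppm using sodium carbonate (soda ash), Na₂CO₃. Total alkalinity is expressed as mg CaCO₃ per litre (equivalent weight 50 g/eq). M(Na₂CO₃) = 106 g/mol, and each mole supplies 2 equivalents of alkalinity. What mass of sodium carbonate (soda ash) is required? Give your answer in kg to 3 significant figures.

28.8 kg

Alkalinity to add: (105 − 62) = 43 mg/L as CaCO₃ × 632,000 L = 27,180 g as CaCO₃.
Equivalents: 27,180 g ÷ 50 g/eq = 543.5 eq.
Each mole of Na₂CO₃ supplies 2 eq, so 543.5 / 2 = 271.8 mol.
Mass: 271.8 mol × 106 g/mol = 28,810 g.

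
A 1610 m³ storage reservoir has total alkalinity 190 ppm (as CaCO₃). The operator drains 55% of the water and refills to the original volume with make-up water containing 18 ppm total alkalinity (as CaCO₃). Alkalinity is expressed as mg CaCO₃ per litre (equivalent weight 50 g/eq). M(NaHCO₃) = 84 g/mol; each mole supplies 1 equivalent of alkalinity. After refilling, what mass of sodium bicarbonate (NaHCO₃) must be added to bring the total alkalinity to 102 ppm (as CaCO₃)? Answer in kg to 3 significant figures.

Volume: 1610 m³ = 1,610,000 L.
After draining 55% and refilling: 190 × 0.45 + 18 × 0.55 = 95.4 ppm.
Deficit to target: 102 − 95.4 = 6.6 mg/L.
As CaCO₃: 6.6 mg/L × 1,610,000 L = 10,630 g; ÷ 50 g/eq ÷ 1 = 212.5 mol NaHCO₃.
Mass: 212.5 × 84 = 17,850 g.

17.9 kg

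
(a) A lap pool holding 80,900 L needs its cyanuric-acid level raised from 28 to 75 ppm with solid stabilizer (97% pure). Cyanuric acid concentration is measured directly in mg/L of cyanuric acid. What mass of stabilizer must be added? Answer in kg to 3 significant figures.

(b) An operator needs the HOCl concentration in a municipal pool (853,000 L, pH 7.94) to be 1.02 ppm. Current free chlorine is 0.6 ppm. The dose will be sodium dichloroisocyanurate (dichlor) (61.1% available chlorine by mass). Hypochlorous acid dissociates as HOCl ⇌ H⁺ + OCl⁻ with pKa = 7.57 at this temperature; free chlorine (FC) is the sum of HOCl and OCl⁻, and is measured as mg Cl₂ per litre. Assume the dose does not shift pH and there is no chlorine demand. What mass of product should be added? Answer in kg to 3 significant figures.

(a) CYA to add: (75 − 28) = 47 mg/L × 80,900 L = 3802 g cyanuric acid.
(a) At 97% purity: 3802 / 0.97 = 3920 g product.

(b) [OCl⁻]/[HOCl] = 10^(pH − pKa) = 10^(7.94 − 7.57) = 2.344; fraction as HOCl = 1/(1 + 2.344) = 0.299.
(b) Free chlorine required for 1.02 ppm HOCl: 1.02 / 0.299 = 3.411 ppm.
(b) FC to add: 3.411 − 0.6 = 2.811 mg/L as Cl₂.
(b) Cl₂ equivalent: 2.811 mg/L × 853,000 L = 2398 g.
(b) Product at 61.1% available Cl: 2398 / 0.611 = 3925 g.

(a) 3.92 kg; (b) 3.92 kg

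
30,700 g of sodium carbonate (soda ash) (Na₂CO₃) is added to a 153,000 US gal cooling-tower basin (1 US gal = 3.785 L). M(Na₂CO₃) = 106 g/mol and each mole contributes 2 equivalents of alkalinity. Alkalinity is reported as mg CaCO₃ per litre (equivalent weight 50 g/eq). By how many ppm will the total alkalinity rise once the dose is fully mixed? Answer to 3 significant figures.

Volume: 153,000 US gal × 3.785 L/gal = 579,105 L.
Moles of Na₂CO₃: 30,700 g ÷ 106 g/mol = 289.6 mol → 579.2 eq of alkalinity.
As CaCO₃: 579.2 eq × 50 g/eq = 28,960 g.
Rise: 28,960 g / 579,105 L × 1000 = 50.01 mg/L.

50.0 ppm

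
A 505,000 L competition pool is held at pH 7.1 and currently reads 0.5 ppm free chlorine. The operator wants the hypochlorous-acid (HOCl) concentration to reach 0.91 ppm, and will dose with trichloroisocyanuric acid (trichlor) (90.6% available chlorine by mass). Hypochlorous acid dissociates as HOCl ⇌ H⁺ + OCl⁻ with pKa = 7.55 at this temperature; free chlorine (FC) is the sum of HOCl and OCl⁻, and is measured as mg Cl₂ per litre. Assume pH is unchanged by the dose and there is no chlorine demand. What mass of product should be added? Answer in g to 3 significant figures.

[OCl⁻]/[HOCl] = 10^(pH − pKa) = 10^(7.1 − 7.55) = 0.3548; fraction as HOCl = 1/(1 + 0.3548) = 0.7381.
Free chlorine required for 0.91 ppm HOCl: 0.91 / 0.7381 = 1.233 ppm.
FC to add: 1.233 − 0.5 = 0.7329 mg/L as Cl₂.
Cl₂ equivalent: 0.7329 mg/L × 505,000 L = 370.1 g.
Product at 90.6% available Cl: 370.1 / 0.906 = 408.5 g.

409 g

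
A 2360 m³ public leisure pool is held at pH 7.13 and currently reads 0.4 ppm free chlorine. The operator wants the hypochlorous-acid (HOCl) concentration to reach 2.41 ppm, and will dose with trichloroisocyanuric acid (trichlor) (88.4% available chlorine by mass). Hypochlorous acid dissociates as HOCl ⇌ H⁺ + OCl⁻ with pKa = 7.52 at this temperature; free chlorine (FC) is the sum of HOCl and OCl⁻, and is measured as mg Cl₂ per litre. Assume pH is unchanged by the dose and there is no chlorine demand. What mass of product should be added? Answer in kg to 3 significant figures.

Volume: 2360 m³ = 2,360,000 L.
[OCl⁻]/[HOCl] = 10^(pH − pKa) = 10^(7.13 − 7.52) = 0.4074; fraction as HOCl = 1/(1 + 0.4074) = 0.7105.
Free chlorine required for 2.41 ppm HOCl: 2.41 / 0.7105 = 3.392 ppm.
FC to add: 3.392 − 0.4 = 2.992 mg/L as Cl₂.
Cl₂ equivalent: 2.992 mg/L × 2,360,000 L = 7061 g.
Product at 88.4% available Cl: 7061 / 0.884 = 7987 g.

7.99 kg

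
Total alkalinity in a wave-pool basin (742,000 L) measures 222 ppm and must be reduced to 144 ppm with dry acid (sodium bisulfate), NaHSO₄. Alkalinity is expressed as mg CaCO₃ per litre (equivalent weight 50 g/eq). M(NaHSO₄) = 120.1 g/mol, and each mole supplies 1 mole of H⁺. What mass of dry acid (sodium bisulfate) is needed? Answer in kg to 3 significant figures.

Alkalinity to neutralize: (222 − 144) = 78 mg/L as CaCO₃ × 742,000 L = 57,880 g as CaCO₃.
Equivalents of H⁺ required: 57,880 ÷ 50 g/eq = 1158 eq = 1158 mol NaHSO₄.
Mass of NaHSO₄: 1158 × 120.1 = 139,000 g.

139 kg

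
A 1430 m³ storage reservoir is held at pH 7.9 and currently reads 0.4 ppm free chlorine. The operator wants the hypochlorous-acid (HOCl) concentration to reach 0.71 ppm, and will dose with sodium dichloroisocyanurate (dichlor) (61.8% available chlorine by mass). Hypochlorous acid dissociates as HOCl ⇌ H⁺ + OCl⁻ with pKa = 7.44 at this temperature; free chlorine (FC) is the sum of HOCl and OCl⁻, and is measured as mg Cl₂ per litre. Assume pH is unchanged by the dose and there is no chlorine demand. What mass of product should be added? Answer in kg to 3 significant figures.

Volume: 1430 m³ = 1,430,000 L.
[OCl⁻]/[HOCl] = 10^(pH − pKa) = 10^(7.9 − 7.44) = 2.884; fraction as HOCl = 1/(1 + 2.884) = 0.2575.
Free chlorine required for 0.71 ppm HOCl: 0.71 / 0.2575 = 2.758 ppm.
FC to add: 2.758 − 0.4 = 2.358 mg/L as Cl₂.
Cl₂ equivalent: 2.358 mg/L × 1,430,000 L = 3371 g.
Product at 61.8% available Cl: 3371 / 0.618 = 5455 g.

5.46 kg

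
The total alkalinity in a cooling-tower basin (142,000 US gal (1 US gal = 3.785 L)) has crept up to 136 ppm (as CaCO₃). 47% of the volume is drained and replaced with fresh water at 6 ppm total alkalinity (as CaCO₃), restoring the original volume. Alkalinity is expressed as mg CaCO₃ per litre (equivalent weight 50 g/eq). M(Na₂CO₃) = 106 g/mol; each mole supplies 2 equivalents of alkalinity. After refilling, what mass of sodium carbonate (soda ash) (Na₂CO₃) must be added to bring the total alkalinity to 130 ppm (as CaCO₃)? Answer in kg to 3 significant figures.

31.4 kg

Volume: 142,000 US gal × 3.785 L/gal = 537,470 L.
After draining 47% and refilling: 136 × 0.53 + 6 × 0.47 = 74.9 ppm.
Deficit to target: 130 − 74.9 = 55.1 mg/L.
As CaCO₃: 55.1 mg/L × 537,470 L = 29,610 g; ÷ 50 g/eq ÷ 2 = 296.1 mol Na₂CO₃.
Mass: 296.1 × 106 = 31,390 g.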